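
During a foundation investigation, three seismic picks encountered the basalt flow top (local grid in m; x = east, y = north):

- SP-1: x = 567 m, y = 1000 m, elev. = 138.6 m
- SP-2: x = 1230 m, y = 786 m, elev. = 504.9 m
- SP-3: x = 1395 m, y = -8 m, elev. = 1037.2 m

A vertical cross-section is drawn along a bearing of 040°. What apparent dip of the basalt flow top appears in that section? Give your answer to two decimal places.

12.66°

Two edge vectors: SP-1→SP-2 = (663, -214, 366.3), SP-1→SP-3 = (828, -1008, 898.6).
Normal n = (SP-1→SP-2) × (SP-1→SP-3) = (176930, -292475.4, -491112).
So ∂z/∂x = −n_x/n_z = 0.36026 and ∂z/∂y = −n_y/n_z = −0.59554.
Unit vector along 040° is (sin 40°, cos 40°) = (0.6428, 0.7660).
Slope in that direction = a·(0.6428) + b·(0.7660) = −0.22463.
Apparent dip = arctan|0.22463| = 12.66° (true dip is 34.8°, so apparent ≤ true as expected).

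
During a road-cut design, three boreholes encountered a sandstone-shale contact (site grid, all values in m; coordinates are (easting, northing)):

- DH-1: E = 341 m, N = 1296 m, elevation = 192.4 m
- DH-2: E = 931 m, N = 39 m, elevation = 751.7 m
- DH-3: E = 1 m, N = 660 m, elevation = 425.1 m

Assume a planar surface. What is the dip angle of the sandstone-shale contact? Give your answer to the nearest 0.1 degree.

22.6°

Two edge vectors: DH-1→DH-2 = (590, -1257, 559.3), DH-1→DH-3 = (-340, -636, 232.7).
Normal n = (DH-1→DH-2) × (DH-1→DH-3) = (63210.9, -327455, -802620).
So ∂z/∂E = −n_x/n_z = 0.07876 and ∂z/∂N = −n_y/n_z = −0.40798.
Gradient magnitude |∇z| = √(a² + b²) = √(0.00620 + 0.16645) = 0.41551.
True dip = arctan(0.41551) = 22.6°, dipping toward N (azimuth ≈ 349°).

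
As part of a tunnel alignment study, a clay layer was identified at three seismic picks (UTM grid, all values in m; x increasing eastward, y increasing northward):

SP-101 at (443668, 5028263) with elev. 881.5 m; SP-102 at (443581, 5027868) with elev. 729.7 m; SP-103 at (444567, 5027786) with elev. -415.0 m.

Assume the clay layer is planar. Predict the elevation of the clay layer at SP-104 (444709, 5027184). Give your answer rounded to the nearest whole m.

-951 m

Two edge vectors: SP-101→SP-102 = (-87, -395, -151.8), SP-101→SP-103 = (899, -477, -1296.5).
Normal n = (SP-101→SP-102) × (SP-101→SP-103) = (439708.9, -249263.7, 396604).
So ∂z/∂x = −n_x/n_z = −1.10868499 and ∂z/∂y = −n_y/n_z = 0.62849517.
Intercept c from SP-101: 881.5 + 491888.05 − 3160239.03 = −2667469.48.
At (444709, 5027184): z = −493042.2 + 3159560.9 − 2667469.48 = -950.8 m.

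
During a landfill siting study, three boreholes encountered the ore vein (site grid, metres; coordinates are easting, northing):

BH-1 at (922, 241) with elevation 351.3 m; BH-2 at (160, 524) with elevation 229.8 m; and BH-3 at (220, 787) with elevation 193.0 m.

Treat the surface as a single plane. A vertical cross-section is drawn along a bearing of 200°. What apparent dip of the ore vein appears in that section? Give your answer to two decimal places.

6.78°

Two edge vectors: BH-1→BH-2 = (-762, 283, -121.5), BH-1→BH-3 = (-702, 546, -158.3).
Normal n = (BH-1→BH-2) × (BH-1→BH-3) = (21540.1, -35331.6, -217386).
So ∂z/∂easting = −n_x/n_z = 0.09909 and ∂z/∂northing = −n_y/n_z = −0.16253.
Unit vector along 200° is (sin 200°, cos 200°) = (-0.3420, -0.9397).
Slope in that direction = a·(-0.3420) + b·(-0.9397) = 0.11884.
Apparent dip = arctan|0.11884| = 6.78° (true dip is 10.8°, so apparent ≤ true as expected).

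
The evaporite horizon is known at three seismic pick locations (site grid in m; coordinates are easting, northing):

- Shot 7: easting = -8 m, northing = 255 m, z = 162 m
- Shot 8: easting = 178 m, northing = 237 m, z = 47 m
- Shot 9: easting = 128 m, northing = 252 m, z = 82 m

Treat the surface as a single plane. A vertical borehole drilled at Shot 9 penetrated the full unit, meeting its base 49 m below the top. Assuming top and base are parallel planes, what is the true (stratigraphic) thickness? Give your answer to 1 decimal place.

Let the plane be z = a·easting + b·northing + c.
Shot 8−Shot 7: 186a − 18b = −115;  Shot 9−Shot 7: 136a − 3b = −80.
Solving gives a = −0.57937, b = 0.40212.
|∇z| = √(a²+b²) = 0.70524, so dip δ = arctan(0.70524) = 35.19°.
True thickness = vertical thickness × cos δ = 49 × cos 35.19° = 40.0 m.

40.0 m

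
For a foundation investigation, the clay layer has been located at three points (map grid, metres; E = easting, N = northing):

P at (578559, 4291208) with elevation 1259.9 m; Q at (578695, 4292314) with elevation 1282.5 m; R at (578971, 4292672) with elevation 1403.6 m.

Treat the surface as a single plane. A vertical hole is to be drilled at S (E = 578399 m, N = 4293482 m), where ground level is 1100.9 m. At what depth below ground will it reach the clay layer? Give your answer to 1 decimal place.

Let the plane be z = a·E + b·N + c.
Q−P: 136a + 1106b = 22.6;  R−P: 412a + 1464b = 143.7.
Solving gives a = 0.490496866, b = −0.039880266.
Then c = 1259.9 − a·578559 − b·4291208 = −111386.96.
At (578399, 4293482): z_contact = 283702.90 − 171225.20 − 111386.96 = 1090.73 m.
Depth below ground = 1100.9 − 1090.73 = 10.2 m.

10.2 m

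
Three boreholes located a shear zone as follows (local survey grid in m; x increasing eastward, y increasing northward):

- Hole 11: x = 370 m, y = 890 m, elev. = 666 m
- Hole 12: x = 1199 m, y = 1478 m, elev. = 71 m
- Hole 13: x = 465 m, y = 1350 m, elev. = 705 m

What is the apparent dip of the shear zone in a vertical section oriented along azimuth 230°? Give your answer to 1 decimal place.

27.6°

Let the plane be z = a·x + b·y + c.
Hole 12−Hole 11: 829a + 588b = −595;  Hole 13−Hole 11: 95a + 460b = 39.
Solving gives a = −0.91137, b = 0.27300.
Unit vector along 230° is (sin 230°, cos 230°) = (-0.7660, -0.6428).
Slope in that direction = a·(-0.7660) + b·(-0.6428) = 0.52267.
Apparent dip = arctan|0.52267| = 27.6° (true dip is 43.6°, so apparent ≤ true as expected).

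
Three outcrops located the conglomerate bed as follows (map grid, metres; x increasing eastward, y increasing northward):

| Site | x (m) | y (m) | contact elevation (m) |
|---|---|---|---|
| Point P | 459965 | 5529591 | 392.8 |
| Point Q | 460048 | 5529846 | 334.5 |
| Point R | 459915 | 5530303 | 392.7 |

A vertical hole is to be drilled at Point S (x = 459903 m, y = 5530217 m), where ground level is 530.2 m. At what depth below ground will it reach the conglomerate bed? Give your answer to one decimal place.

Two edge vectors: Point P→Point Q = (83, 255, -58.3), Point P→Point R = (-50, 712, -0.1).
Normal n = (Point P→Point Q) × (Point P→Point R) = (41484.1, 2923.3, 71846).
So ∂z/∂x = −n_x/n_z = −0.577403057 and ∂z/∂y = −n_y/n_z = −0.040688417.
Intercept c from Point P: 392.8 + 265585.20 + 224990.30 = 490968.30.
At (459903, 5530217): z_contact = −265549.40 − 225015.77 + 490968.30 = 403.13 m.
Depth below ground = 530.2 − 403.13 = 127.1 m.

127.1 m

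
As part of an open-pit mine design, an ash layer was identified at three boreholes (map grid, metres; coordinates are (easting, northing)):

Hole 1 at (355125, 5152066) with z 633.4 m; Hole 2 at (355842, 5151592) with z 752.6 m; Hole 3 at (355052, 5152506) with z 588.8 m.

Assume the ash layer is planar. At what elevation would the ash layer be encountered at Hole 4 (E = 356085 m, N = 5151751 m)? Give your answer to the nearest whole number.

767 m

Let the plane be z = a·E + b·N + c.
Hole 2−Hole 1: 717a − 474b = 119.2;  Hole 3−Hole 1: −73a + 440b = −44.6.
Solving gives a = 0.11146334, b = −0.08287085.
Then c = 633.4 − a·355125 − b·5152066 = 388006.10.
At (356085, 5151751): z = 39690.4 − 426930.0 + 388006.10 = 766.5 m.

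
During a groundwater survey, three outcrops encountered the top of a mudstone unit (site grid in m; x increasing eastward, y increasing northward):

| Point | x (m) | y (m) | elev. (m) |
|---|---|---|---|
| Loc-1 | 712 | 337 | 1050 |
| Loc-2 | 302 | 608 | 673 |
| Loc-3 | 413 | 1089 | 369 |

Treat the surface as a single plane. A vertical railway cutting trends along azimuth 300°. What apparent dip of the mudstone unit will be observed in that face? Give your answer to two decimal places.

Two edge vectors: Loc-1→Loc-2 = (-410, 271, -377), Loc-1→Loc-3 = (-299, 752, -681).
Normal n = (Loc-1→Loc-2) × (Loc-1→Loc-3) = (98953, -166487, -227291).
So ∂z/∂x = −n_x/n_z = 0.43536 and ∂z/∂y = −n_y/n_z = −0.73248.
Unit vector along 300° is (sin 300°, cos 300°) = (-0.8660, 0.5000).
Slope in that direction = a·(-0.8660) + b·(0.5000) = −0.74327.
Apparent dip = arctan|0.74327| = 36.62° (true dip is 40.4°, so apparent ≤ true as expected).

36.62°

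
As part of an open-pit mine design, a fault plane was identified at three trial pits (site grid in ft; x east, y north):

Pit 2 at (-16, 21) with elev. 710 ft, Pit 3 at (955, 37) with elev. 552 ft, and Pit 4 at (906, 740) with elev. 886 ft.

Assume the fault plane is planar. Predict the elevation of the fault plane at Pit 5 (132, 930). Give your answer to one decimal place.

1105.9 ft

Let the plane be z = a·x + b·y + c.
Pit 3−Pit 2: 971a + 16b = −158;  Pit 4−Pit 2: 922a + 719b = 176.
Solving gives a = −0.17035, b = 0.46323.
Then c = 710 − a·-16 − b·21 = 697.55.
At (132, 930): z = −22.5 + 430.8 + 697.55 = 1105.9 ft.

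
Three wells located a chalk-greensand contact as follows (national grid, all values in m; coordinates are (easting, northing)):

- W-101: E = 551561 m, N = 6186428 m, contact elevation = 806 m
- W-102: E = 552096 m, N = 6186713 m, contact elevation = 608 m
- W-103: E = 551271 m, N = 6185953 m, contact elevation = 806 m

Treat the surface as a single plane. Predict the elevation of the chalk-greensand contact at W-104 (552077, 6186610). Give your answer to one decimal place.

Two edge vectors: W-101→W-102 = (535, 285, -198), W-101→W-103 = (-290, -475, 0).
Normal n = (W-101→W-102) × (W-101→W-103) = (-94050, 57420, -171475).
So ∂z/∂E = −n_x/n_z = −0.548476454 and ∂z/∂N = −n_y/n_z = 0.334859309.
Intercept c from W-101: 806 + 302518.22 − 2071583.00 = −1768258.78.
At (552077, 6186610): z = −302801.2 + 2071643.9 − 1768258.78 = 583.9 m.

583.9 m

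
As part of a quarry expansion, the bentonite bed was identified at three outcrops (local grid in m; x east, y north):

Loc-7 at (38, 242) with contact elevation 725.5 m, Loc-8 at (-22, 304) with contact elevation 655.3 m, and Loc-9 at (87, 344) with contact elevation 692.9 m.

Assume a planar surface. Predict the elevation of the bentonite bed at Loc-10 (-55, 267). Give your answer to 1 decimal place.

Let the plane be z = a·x + b·y + c.
Loc-8−Loc-7: −60a + 62b = −70.2;  Loc-9−Loc-7: 49a + 102b = −32.6.
Solving gives a = 0.56117, b = −0.58919.
Then c = 725.5 − a·38 − b·242 = 846.76.
At (-55, 267): z = −30.9 − 157.3 + 846.76 = 658.6 m.

658.6 m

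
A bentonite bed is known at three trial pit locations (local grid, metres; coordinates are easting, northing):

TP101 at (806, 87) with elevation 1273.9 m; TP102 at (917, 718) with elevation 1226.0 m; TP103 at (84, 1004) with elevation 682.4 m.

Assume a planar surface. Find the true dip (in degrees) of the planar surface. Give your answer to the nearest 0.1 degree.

31.7°

Let the plane be z = a·easting + b·northing + c.
TP102−TP101: 111a + 631b = −47.9;  TP103−TP101: −722a + 917b = −591.5.
Solving gives a = 0.59083, b = −0.17985.
Gradient magnitude |∇z| = √(a² + b²) = √(0.34908 + 0.03234) = 0.61760.
True dip = arctan(0.61760) = 31.7°, dipping toward WNW (azimuth ≈ 287°).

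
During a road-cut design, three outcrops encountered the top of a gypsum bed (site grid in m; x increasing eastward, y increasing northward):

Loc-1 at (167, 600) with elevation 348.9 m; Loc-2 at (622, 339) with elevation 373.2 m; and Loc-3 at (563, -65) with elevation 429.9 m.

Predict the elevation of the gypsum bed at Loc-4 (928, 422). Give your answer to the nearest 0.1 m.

Two edge vectors: Loc-1→Loc-2 = (455, -261, 24.3), Loc-1→Loc-3 = (396, -665, 81).
Normal n = (Loc-1→Loc-2) × (Loc-1→Loc-3) = (-4981.5, -27232.2, -199219).
So ∂z/∂x = −n_x/n_z = −0.02501 and ∂z/∂y = −n_y/n_z = −0.13669.
Intercept c from Loc-1: 348.9 + 4.18 + 82.02 = 435.09.
At (928, 422): z = −23.2 − 57.7 + 435.09 = 354.2 m.

354.2 m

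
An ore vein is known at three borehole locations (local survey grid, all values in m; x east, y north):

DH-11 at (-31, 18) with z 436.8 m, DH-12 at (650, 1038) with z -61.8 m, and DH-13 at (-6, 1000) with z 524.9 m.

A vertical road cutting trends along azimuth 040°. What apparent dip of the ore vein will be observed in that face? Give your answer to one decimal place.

Let the plane be z = a·x + b·y + c.
DH-12−DH-11: 681a + 1020b = −498.6;  DH-13−DH-11: 25a + 982b = 88.1.
Solving gives a = −0.90089, b = 0.11265.
Unit vector along 040° is (sin 40°, cos 40°) = (0.6428, 0.7660).
Slope in that direction = a·(0.6428) + b·(0.7660) = −0.49278.
Apparent dip = arctan|0.49278| = 26.2° (true dip is 42.2°, so apparent ≤ true as expected).

26.2°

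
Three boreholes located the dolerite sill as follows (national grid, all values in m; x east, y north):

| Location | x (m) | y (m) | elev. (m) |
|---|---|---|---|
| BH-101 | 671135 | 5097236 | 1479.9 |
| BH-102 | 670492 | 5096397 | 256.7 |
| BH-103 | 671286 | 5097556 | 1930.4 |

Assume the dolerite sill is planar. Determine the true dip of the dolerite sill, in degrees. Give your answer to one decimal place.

Two edge vectors: BH-101→BH-102 = (-643, -839, -1223.2), BH-101→BH-103 = (151, 320, 450.5).
Normal n = (BH-101→BH-102) × (BH-101→BH-103) = (13454.5, 104968.3, -79071).
So ∂z/∂x = −n_x/n_z = 0.17016 and ∂z/∂y = −n_y/n_z = 1.32752.
Gradient magnitude |∇z| = √(a² + b²) = √(0.02895 + 1.76231) = 1.33838.
True dip = arctan(1.33838) = 53.2°, dipping toward S (azimuth ≈ 187°).

53.2°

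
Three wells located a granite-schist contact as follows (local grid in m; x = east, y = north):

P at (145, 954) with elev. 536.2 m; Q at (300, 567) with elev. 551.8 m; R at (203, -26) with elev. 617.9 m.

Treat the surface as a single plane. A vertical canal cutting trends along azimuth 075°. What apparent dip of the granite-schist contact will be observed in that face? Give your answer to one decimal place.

Two edge vectors: P→Q = (155, -387, 15.6), P→R = (58, -980, 81.7).
Normal n = (P→Q) × (P→R) = (-16329.9, -11758.7, -129454).
So ∂z/∂x = −n_x/n_z = −0.12614 and ∂z/∂y = −n_y/n_z = −0.09083.
Unit vector along 075° is (sin 75°, cos 75°) = (0.9659, 0.2588).
Slope in that direction = a·(0.9659) + b·(0.2588) = −0.14536.
Apparent dip = arctan|0.14536| = 8.3° (true dip is 8.8°, so apparent ≤ true as expected).

8.3°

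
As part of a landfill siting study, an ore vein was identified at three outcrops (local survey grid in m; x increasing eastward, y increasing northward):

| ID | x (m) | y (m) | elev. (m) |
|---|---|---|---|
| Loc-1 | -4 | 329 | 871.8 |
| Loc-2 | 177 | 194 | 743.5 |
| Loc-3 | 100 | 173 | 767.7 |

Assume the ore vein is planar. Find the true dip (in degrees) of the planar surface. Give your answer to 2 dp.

Let the plane be z = a·x + b·y + c.
Loc-2−Loc-1: 181a − 135b = −128.3;  Loc-3−Loc-1: 104a − 156b = −104.1.
Solving gives a = −0.41993, b = 0.38736.
Gradient magnitude |∇z| = √(a² + b²) = √(0.17634 + 0.15004) = 0.57130.
True dip = arctan(0.57130) = 29.74°, dipping toward SE (azimuth ≈ 133°).

29.74°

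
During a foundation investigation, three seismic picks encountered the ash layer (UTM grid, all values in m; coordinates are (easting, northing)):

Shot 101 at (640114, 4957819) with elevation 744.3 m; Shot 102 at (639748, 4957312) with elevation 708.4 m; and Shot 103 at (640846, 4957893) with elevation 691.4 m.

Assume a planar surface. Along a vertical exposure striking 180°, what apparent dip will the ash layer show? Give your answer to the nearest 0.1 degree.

7.6°

Let the plane be z = a·E + b·N + c.
Shot 102−Shot 101: −366a − 507b = −35.9;  Shot 103−Shot 101: 732a + 74b = −52.9.
Solving gives a = −0.08568, b = 0.13266.
Unit vector along 180° is (sin 180°, cos 180°) = (0.0000, -1.0000).
Slope in that direction = a·(0.0000) + b·(-1.0000) = −0.13266.
Apparent dip = arctan|0.13266| = 7.6° (true dip is 9.0°, so apparent ≤ true as expected).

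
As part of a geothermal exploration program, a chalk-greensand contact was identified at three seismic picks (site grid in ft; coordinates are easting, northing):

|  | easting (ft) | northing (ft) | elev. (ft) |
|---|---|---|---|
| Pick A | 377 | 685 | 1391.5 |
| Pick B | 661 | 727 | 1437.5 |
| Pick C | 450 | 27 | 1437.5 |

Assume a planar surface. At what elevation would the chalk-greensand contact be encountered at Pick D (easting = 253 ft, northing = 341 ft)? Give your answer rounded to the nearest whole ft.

Let the plane be z = a·easting + b·northing + c.
Pick B−Pick A: 284a + 42b = 46;  Pick C−Pick A: 73a − 658b = 46.
Solving gives a = 0.16953, b = −0.05110.
Then c = 1391.5 − a·377 − b·685 = 1362.59.
At (253, 341): z = 42.9 − 17.4 + 1362.59 = 1388.1 ft.

1388 ft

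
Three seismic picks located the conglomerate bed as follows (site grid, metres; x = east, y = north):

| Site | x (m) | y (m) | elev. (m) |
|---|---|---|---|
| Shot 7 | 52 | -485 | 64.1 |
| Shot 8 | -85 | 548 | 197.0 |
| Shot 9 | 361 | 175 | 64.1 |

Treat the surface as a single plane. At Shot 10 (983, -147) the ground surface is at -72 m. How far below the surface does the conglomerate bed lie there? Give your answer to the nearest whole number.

29 m

Two edge vectors: Shot 7→Shot 8 = (-137, 1033, 132.9), Shot 7→Shot 9 = (309, 660, 0).
Normal n = (Shot 7→Shot 8) × (Shot 7→Shot 9) = (-87714, 41066.1, -409617).
So ∂z/∂x = −n_x/n_z = −0.21414 and ∂z/∂y = −n_y/n_z = 0.10025.
Intercept c from Shot 7: 64.1 + 11.14 + 48.62 = 123.86.
At (983, -147): z_contact = −210.5 − 14.7 + 123.86 = -101.4 m.
Depth below ground = -72 − (-101.4) = 29 m.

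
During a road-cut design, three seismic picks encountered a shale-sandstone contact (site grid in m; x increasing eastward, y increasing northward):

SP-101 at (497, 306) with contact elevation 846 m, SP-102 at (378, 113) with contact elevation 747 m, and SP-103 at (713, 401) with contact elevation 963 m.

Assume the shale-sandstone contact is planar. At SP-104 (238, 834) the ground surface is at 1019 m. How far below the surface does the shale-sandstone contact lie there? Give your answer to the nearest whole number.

156 m

Let the plane be z = a·x + b·y + c.
SP-102−SP-101: −119a − 193b = −99;  SP-103−SP-101: 216a + 95b = 117.
Solving gives a = 0.43366, b = 0.24556.
Then c = 846 − a·497 − b·306 = 555.33.
At (238, 834): z_contact = 103.2 + 204.8 + 555.33 = 863.3 m.
Depth below ground = 1019 − 863.3 = 156 m.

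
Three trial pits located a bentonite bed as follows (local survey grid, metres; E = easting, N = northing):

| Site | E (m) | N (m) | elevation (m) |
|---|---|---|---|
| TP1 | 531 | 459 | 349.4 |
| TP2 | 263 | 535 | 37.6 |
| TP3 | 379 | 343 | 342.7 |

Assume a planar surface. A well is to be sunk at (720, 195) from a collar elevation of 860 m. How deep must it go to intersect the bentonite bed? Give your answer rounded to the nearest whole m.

66 m

Two edge vectors: TP1→TP2 = (-268, 76, -311.8), TP1→TP3 = (-152, -116, -6.7).
Normal n = (TP1→TP2) × (TP1→TP3) = (-36678, 45598, 42640).
So ∂z/∂E = −n_x/n_z = 0.86018 and ∂z/∂N = −n_y/n_z = −1.06937.
Intercept c from TP1: 349.4 − 456.75 + 490.84 = 383.49.
At (720, 195): z_contact = 619.3 − 208.5 + 383.49 = 794.3 m.
Depth below ground = 860 − 794.3 = 66 m.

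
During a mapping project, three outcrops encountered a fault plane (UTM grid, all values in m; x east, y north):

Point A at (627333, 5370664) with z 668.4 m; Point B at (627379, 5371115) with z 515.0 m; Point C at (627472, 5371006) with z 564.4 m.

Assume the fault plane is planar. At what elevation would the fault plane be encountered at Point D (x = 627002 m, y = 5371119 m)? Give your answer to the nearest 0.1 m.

469.0 m

Let the plane be z = a·x + b·y + c.
Point B−Point A: 46a + 451b = −153.4;  Point C−Point A: 139a + 342b = −104.
Solving gives a = 0.118380646, b = −0.352207339.
Then c = 668.4 − a·627333 − b·5370664 = 1817991.59.
At (627002, 5371119): z = 74224.9 − 1891747.5 + 1817991.59 = 469.0 m.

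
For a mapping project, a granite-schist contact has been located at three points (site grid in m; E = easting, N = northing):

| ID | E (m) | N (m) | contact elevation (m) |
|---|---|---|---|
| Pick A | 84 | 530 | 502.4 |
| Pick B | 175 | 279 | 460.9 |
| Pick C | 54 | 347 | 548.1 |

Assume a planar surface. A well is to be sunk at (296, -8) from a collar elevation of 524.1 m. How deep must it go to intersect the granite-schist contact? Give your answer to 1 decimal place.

124.0 m

Let the plane be z = a·E + b·N + c.
Pick B−Pick A: 91a − 251b = −41.5;  Pick C−Pick A: −30a − 183b = 45.7.
Solving gives a = −0.78837, b = −0.12049.
Then c = 502.4 − a·84 − b·530 = 632.48.
At (296, -8): z_contact = −233.36 + 0.96 + 632.48 = 400.09 m.
Depth below ground = 524.1 − 400.09 = 124.0 m.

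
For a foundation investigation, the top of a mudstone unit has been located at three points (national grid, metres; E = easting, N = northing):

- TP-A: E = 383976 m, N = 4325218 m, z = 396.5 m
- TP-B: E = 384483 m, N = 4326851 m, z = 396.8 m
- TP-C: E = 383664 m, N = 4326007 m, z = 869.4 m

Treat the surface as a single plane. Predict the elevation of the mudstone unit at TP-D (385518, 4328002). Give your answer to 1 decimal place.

-178.2 m

Two edge vectors: TP-A→TP-B = (507, 1633, 0.3), TP-A→TP-C = (-312, 789, 472.9).
Normal n = (TP-A→TP-B) × (TP-A→TP-C) = (772009, -239853.9, 909519).
So ∂z/∂E = −n_x/n_z = −0.848810195 and ∂z/∂N = −n_y/n_z = 0.263715107.
Intercept c from TP-A: 396.5 + 325922.74 − 1140625.33 = −814306.08.
At (385518, 4328002): z = −327231.6 + 1141359.5 − 814306.08 = -178.2 m.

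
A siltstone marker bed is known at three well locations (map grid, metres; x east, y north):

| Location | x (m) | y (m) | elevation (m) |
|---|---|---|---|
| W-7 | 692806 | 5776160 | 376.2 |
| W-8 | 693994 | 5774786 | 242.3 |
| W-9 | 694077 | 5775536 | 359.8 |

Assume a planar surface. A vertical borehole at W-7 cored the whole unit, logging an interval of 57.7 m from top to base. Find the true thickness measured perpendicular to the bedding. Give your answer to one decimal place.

Two edge vectors: W-7→W-8 = (1188, -1374, -133.9), W-7→W-9 = (1271, -624, -16.4).
Normal n = (W-7→W-8) × (W-7→W-9) = (-61020, -150703.7, 1005042).
So ∂z/∂x = −n_x/n_z = 0.06071 and ∂z/∂y = −n_y/n_z = 0.14995.
|∇z| = √(a²+b²) = 0.16177, so dip δ = arctan(0.16177) = 9.19°.
True thickness = vertical thickness × cos δ = 57.7 × cos 9.19° = 57.0 m.

57.0 m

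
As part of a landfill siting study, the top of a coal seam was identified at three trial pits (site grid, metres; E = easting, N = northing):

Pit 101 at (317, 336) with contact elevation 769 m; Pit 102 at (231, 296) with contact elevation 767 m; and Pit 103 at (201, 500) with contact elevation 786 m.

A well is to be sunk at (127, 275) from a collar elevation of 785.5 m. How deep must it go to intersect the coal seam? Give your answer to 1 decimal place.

Let the plane be z = a·E + b·N + c.
Pit 102−Pit 101: −86a − 40b = −2;  Pit 103−Pit 101: −116a + 164b = 17.
Solving gives a = −0.01878, b = 0.09038.
Then c = 769 − a·317 − b·336 = 744.59.
At (127, 275): z_contact = −2.38 + 24.85 + 744.59 = 767.06 m.
Depth below ground = 785.5 − 767.06 = 18.4 m.

18.4 m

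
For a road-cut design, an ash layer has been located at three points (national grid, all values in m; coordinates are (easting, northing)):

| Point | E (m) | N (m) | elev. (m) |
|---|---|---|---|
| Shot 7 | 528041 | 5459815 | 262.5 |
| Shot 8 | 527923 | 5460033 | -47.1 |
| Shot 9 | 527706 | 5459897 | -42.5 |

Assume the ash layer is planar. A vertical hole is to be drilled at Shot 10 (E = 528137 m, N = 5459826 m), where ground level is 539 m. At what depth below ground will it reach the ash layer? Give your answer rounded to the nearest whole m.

Two edge vectors: Shot 7→Shot 8 = (-118, 218, -309.6), Shot 7→Shot 9 = (-335, 82, -305).
Normal n = (Shot 7→Shot 8) × (Shot 7→Shot 9) = (-41102.8, 67726, 63354).
So ∂z/∂E = −n_x/n_z = 0.64877987 and ∂z/∂N = −n_y/n_z = −1.06900906.
Intercept c from Shot 7: 262.5 − 342582.37 + 5836591.70 = 5494271.83.
At (528137, 5459826): z_contact = 342644.7 − 5836603.5 + 5494271.83 = 313.0 m.
Depth below ground = 539 − 313.0 = 226 m.

226 m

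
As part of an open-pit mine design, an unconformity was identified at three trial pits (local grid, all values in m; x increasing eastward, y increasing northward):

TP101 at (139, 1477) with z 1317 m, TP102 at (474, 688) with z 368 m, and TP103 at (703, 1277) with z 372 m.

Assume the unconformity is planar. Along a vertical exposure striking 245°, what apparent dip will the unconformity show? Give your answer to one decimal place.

Two edge vectors: TP101→TP102 = (335, -789, -949), TP101→TP103 = (564, -200, -945).
Normal n = (TP101→TP102) × (TP101→TP103) = (555805, -218661, 377996).
So ∂z/∂x = −n_x/n_z = −1.47040 and ∂z/∂y = −n_y/n_z = 0.57847.
Unit vector along 245° is (sin 245°, cos 245°) = (-0.9063, -0.4226).
Slope in that direction = a·(-0.9063) + b·(-0.4226) = 1.08816.
Apparent dip = arctan|1.08816| = 47.4° (true dip is 57.7°, so apparent ≤ true as expected).

47.4°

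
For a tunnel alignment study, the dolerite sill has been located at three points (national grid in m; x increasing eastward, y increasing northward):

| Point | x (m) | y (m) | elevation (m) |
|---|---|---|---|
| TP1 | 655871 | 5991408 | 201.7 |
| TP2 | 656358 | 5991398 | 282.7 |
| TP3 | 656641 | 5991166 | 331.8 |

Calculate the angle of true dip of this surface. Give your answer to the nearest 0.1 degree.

9.4°

Two edge vectors: TP1→TP2 = (487, -10, 81), TP1→TP3 = (770, -242, 130.1).
Normal n = (TP1→TP2) × (TP1→TP3) = (18301, -988.7, -110154).
So ∂z/∂x = −n_x/n_z = 0.16614 and ∂z/∂y = −n_y/n_z = −0.00898.
Gradient magnitude |∇z| = √(a² + b²) = √(0.02760 + 0.00008) = 0.16638.
True dip = arctan(0.16638) = 9.4°, dipping toward W (azimuth ≈ 273°).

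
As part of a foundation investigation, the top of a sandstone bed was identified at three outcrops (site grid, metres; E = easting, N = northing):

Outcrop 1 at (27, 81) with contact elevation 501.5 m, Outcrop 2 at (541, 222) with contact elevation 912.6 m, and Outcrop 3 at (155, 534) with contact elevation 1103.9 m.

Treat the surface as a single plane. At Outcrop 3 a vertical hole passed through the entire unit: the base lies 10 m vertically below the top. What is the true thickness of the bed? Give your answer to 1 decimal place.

6.1 m

Two edge vectors: Outcrop 1→Outcrop 2 = (514, 141, 411.1), Outcrop 1→Outcrop 3 = (128, 453, 602.4).
Normal n = (Outcrop 1→Outcrop 2) × (Outcrop 1→Outcrop 3) = (-101289.9, -257012.8, 214794).
So ∂z/∂E = −n_x/n_z = 0.47157 and ∂z/∂N = −n_y/n_z = 1.19655.
|∇z| = √(a²+b²) = 1.28613, so dip δ = arctan(1.28613) = 52.13°.
True thickness = vertical thickness × cos δ = 10 × cos 52.13° = 6.1 m.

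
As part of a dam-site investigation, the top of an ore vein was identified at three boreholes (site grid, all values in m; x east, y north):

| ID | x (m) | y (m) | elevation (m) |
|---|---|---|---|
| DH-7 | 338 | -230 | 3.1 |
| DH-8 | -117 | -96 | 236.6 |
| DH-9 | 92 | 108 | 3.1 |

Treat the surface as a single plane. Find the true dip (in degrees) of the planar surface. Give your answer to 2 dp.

Let the plane be z = a·x + b·y + c.
DH-8−DH-7: −455a + 134b = 233.5;  DH-9−DH-7: −246a + 338b = 0.
Solving gives a = −0.65320, b = −0.47540.
Gradient magnitude |∇z| = √(a² + b²) = √(0.42666 + 0.22601) = 0.80788.
True dip = arctan(0.80788) = 38.93°, dipping toward NE (azimuth ≈ 054°).

38.93°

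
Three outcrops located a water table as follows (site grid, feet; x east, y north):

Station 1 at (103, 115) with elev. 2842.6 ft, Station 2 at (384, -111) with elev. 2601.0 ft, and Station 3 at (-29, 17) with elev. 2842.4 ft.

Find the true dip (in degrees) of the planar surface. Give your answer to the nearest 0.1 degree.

34.7°

Let the plane be z = a·x + b·y + c.
Station 2−Station 1: 281a − 226b = −241.6;  Station 3−Station 1: −132a − 98b = −0.2.
Solving gives a = −0.41192, b = 0.55687.
Gradient magnitude |∇z| = √(a² + b²) = √(0.16967 + 0.31010) = 0.69266.
True dip = arctan(0.69266) = 34.7°, dipping toward SE (azimuth ≈ 144°).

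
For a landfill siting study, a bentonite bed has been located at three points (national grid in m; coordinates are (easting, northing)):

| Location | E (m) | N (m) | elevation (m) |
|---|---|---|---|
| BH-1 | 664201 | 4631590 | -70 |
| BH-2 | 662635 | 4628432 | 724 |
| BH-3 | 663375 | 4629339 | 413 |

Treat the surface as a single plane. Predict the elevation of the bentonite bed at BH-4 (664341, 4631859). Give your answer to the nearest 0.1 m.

Two edge vectors: BH-1→BH-2 = (-1566, -3158, 794), BH-1→BH-3 = (-826, -2251, 483).
Normal n = (BH-1→BH-2) × (BH-1→BH-3) = (261980, 100534, 916558).
So ∂z/∂E = −n_x/n_z = −0.285830248 and ∂z/∂N = −n_y/n_z = −0.109686457.
Intercept c from BH-1: -70 + 189848.74 + 508022.70 = 697801.44.
At (664341, 4631859): z = −189888.8 − 508052.2 + 697801.44 = -139.5 m.

-139.5 m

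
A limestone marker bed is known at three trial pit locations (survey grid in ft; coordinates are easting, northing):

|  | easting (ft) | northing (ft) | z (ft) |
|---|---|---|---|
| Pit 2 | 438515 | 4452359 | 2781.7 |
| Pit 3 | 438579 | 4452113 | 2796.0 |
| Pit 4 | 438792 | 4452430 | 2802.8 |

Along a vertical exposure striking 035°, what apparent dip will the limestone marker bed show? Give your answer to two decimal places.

Let the plane be z = a·easting + b·northing + c.
Pit 3−Pit 2: 64a − 246b = 14.3;  Pit 4−Pit 2: 277a + 71b = 21.1.
Solving gives a = 0.08538, b = −0.03592.
Unit vector along 035° is (sin 35°, cos 35°) = (0.5736, 0.8192).
Slope in that direction = a·(0.5736) + b·(0.8192) = 0.01955.
Apparent dip = arctan|0.01955| = 1.12° (true dip is 5.3°, so apparent ≤ true as expected).

1.12°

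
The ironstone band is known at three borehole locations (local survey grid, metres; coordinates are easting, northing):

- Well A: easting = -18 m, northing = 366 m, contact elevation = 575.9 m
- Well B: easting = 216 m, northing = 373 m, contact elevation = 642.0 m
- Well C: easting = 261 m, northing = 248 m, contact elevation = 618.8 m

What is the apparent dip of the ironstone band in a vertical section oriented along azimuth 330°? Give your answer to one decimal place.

6.2°

Let the plane be z = a·easting + b·northing + c.
Well B−Well A: 234a + 7b = 66.1;  Well C−Well A: 279a − 118b = 42.9.
Solving gives a = 0.27398, b = 0.28423.
Unit vector along 330° is (sin 330°, cos 330°) = (-0.5000, 0.8660).
Slope in that direction = a·(-0.5000) + b·(0.8660) = 0.10916.
Apparent dip = arctan|0.10916| = 6.2° (true dip is 21.5°, so apparent ≤ true as expected).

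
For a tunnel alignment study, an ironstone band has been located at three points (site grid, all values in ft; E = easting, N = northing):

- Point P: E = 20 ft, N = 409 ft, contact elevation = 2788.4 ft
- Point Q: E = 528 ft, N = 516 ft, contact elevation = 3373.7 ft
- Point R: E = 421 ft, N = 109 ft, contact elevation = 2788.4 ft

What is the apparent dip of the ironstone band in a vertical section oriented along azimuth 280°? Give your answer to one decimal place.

Two edge vectors: Point P→Point Q = (508, 107, 585.3), Point P→Point R = (401, -300, 0).
Normal n = (Point P→Point Q) × (Point P→Point R) = (175590, 234705.3, -195307).
So ∂z/∂E = −n_x/n_z = 0.89905 and ∂z/∂N = −n_y/n_z = 1.20172.
Unit vector along 280° is (sin 280°, cos 280°) = (-0.9848, 0.1736).
Slope in that direction = a·(-0.9848) + b·(0.1736) = −0.67671.
Apparent dip = arctan|0.67671| = 34.1° (true dip is 56.3°, so apparent ≤ true as expected).

34.1°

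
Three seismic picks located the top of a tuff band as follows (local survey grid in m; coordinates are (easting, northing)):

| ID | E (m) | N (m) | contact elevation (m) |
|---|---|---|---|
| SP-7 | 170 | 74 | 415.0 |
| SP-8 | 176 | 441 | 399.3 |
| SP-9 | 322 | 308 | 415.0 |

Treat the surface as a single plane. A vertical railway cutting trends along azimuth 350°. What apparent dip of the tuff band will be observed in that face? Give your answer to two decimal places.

Two edge vectors: SP-7→SP-8 = (6, 367, -15.7), SP-7→SP-9 = (152, 234, 0).
Normal n = (SP-7→SP-8) × (SP-7→SP-9) = (3673.8, -2386.4, -54380).
So ∂z/∂E = −n_x/n_z = 0.06756 and ∂z/∂N = −n_y/n_z = −0.04388.
Unit vector along 350° is (sin 350°, cos 350°) = (-0.1736, 0.9848).
Slope in that direction = a·(-0.1736) + b·(0.9848) = −0.05495.
Apparent dip = arctan|0.05495| = 3.15° (true dip is 4.6°, so apparent ≤ true as expected).

3.15°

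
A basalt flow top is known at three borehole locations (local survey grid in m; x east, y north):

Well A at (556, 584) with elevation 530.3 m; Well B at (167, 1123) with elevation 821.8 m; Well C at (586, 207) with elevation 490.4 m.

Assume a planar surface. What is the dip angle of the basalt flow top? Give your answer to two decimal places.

34.19°

Let the plane be z = a·x + b·y + c.
Well B−Well A: −389a + 539b = 291.5;  Well C−Well A: 30a − 377b = −39.9.
Solving gives a = −0.67740, b = 0.05193.
Gradient magnitude |∇z| = √(a² + b²) = √(0.45887 + 0.00270) = 0.67939.
True dip = arctan(0.67939) = 34.19°, dipping toward E (azimuth ≈ 094°).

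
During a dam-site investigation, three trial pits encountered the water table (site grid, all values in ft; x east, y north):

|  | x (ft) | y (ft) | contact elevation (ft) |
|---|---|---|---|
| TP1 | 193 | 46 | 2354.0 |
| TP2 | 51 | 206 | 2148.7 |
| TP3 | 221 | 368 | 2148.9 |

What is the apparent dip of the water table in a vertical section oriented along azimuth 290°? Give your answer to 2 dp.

Two edge vectors: TP1→TP2 = (-142, 160, -205.3), TP1→TP3 = (28, 322, -205.1).
Normal n = (TP1→TP2) × (TP1→TP3) = (33290.6, -34872.6, -50204).
So ∂z/∂x = −n_x/n_z = 0.66311 and ∂z/∂y = −n_y/n_z = −0.69462.
Unit vector along 290° is (sin 290°, cos 290°) = (-0.9397, 0.3420).
Slope in that direction = a·(-0.9397) + b·(0.3420) = −0.86069.
Apparent dip = arctan|0.86069| = 40.72° (true dip is 43.8°, so apparent ≤ true as expected).

40.72°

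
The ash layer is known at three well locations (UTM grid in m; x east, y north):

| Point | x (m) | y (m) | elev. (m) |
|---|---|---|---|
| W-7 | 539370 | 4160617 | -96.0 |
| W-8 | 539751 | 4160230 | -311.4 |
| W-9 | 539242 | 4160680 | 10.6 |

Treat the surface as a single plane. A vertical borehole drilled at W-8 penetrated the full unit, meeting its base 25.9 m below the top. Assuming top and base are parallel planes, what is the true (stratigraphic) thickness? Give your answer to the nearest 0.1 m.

Let the plane be z = a·x + b·y + c.
W-8−W-7: 381a − 387b = −215.4;  W-9−W-7: −128a + 63b = 106.6.
Solving gives a = −1.08424, b = −0.51084.
|∇z| = √(a²+b²) = 1.19856, so dip δ = arctan(1.19856) = 50.16°.
True thickness = vertical thickness × cos δ = 25.9 × cos 50.16° = 16.6 m.

16.6 m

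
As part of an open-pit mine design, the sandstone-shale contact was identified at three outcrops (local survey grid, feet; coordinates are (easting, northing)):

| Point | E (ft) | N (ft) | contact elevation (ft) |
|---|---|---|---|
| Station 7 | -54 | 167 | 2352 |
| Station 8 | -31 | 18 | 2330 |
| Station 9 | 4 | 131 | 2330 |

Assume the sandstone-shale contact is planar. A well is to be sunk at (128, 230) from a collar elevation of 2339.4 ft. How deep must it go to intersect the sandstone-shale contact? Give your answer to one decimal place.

39.1 ft

Two edge vectors: Station 7→Station 8 = (23, -149, -22), Station 7→Station 9 = (58, -36, -22).
Normal n = (Station 7→Station 8) × (Station 7→Station 9) = (2486, -770, 7814).
So ∂z/∂E = −n_x/n_z = −0.31815 and ∂z/∂N = −n_y/n_z = 0.09854.
Intercept c from Station 7: 2352 − 17.18 − 16.46 = 2318.36.
At (128, 230): z_contact = −40.72 + 22.66 + 2318.36 = 2300.31 ft.
Depth below ground = 2339.4 − 2300.31 = 39.1 ft.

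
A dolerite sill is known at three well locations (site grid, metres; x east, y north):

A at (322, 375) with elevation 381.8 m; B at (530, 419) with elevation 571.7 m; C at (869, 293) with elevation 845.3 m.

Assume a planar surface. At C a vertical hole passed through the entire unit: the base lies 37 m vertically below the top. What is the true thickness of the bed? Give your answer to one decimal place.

27.6 m

Let the plane be z = a·x + b·y + c.
B−A: 208a + 44b = 189.9;  C−A: 547a − 82b = 463.5.
Solving gives a = 0.87457, b = 0.18158.
|∇z| = √(a²+b²) = 0.89322, so dip δ = arctan(0.89322) = 41.77°.
True thickness = vertical thickness × cos δ = 37 × cos 41.77° = 27.6 m.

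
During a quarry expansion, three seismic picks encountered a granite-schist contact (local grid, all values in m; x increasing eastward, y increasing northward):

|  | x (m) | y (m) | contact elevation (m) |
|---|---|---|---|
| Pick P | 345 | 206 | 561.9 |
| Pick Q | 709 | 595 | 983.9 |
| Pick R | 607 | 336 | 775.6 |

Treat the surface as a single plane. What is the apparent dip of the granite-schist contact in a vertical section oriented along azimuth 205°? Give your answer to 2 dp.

37.34°

Let the plane be z = a·x + b·y + c.
Pick Q−Pick P: 364a + 389b = 422;  Pick R−Pick P: 262a + 130b = 213.7.
Solving gives a = 0.51777, b = 0.60034.
Unit vector along 205° is (sin 205°, cos 205°) = (-0.4226, -0.9063).
Slope in that direction = a·(-0.4226) + b·(-0.9063) = −0.76291.
Apparent dip = arctan|0.76291| = 37.34° (true dip is 38.4°, so apparent ≤ true as expected).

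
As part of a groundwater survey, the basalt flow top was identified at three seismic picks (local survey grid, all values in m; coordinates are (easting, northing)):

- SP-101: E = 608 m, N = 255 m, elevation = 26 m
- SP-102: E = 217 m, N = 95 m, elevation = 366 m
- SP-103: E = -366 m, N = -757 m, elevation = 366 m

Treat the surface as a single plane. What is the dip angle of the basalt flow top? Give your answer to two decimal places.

55.65°

Two edge vectors: SP-101→SP-102 = (-391, -160, 340), SP-101→SP-103 = (-974, -1012, 340).
Normal n = (SP-101→SP-102) × (SP-101→SP-103) = (289680, -198220, 239852).
So ∂z/∂E = −n_x/n_z = −1.20774 and ∂z/∂N = −n_y/n_z = 0.82643.
Gradient magnitude |∇z| = √(a² + b²) = √(1.45865 + 0.68298) = 1.46343.
True dip = arctan(1.46343) = 55.65°, dipping toward SE (azimuth ≈ 124°).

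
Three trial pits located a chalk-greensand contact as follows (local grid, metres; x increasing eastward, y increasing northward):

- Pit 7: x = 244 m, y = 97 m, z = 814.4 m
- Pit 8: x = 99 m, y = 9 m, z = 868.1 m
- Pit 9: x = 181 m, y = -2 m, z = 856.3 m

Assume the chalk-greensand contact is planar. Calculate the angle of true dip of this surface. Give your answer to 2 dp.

19.65°

Two edge vectors: Pit 7→Pit 8 = (-145, -88, 53.7), Pit 7→Pit 9 = (-63, -99, 41.9).
Normal n = (Pit 7→Pit 8) × (Pit 7→Pit 9) = (1629.1, 2692.4, 8811).
So ∂z/∂x = −n_x/n_z = −0.18489 and ∂z/∂y = −n_y/n_z = −0.30557.
Gradient magnitude |∇z| = √(a² + b²) = √(0.03419 + 0.09337) = 0.35716.
True dip = arctan(0.35716) = 19.65°, dipping toward NNE (azimuth ≈ 031°).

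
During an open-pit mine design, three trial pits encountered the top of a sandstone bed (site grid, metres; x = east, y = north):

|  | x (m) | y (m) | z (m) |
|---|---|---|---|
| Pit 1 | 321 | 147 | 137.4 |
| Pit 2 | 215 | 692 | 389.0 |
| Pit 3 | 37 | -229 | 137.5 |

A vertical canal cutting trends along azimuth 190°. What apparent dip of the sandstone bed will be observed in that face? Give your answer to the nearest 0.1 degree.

Let the plane be z = a·x + b·y + c.
Pit 2−Pit 1: −106a + 545b = 251.6;  Pit 3−Pit 1: −284a − 376b = 0.1.
Solving gives a = −0.48632, b = 0.36706.
Unit vector along 190° is (sin 190°, cos 190°) = (-0.1736, -0.9848).
Slope in that direction = a·(-0.1736) + b·(-0.9848) = −0.27704.
Apparent dip = arctan|0.27704| = 15.5° (true dip is 31.4°, so apparent ≤ true as expected).

15.5°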